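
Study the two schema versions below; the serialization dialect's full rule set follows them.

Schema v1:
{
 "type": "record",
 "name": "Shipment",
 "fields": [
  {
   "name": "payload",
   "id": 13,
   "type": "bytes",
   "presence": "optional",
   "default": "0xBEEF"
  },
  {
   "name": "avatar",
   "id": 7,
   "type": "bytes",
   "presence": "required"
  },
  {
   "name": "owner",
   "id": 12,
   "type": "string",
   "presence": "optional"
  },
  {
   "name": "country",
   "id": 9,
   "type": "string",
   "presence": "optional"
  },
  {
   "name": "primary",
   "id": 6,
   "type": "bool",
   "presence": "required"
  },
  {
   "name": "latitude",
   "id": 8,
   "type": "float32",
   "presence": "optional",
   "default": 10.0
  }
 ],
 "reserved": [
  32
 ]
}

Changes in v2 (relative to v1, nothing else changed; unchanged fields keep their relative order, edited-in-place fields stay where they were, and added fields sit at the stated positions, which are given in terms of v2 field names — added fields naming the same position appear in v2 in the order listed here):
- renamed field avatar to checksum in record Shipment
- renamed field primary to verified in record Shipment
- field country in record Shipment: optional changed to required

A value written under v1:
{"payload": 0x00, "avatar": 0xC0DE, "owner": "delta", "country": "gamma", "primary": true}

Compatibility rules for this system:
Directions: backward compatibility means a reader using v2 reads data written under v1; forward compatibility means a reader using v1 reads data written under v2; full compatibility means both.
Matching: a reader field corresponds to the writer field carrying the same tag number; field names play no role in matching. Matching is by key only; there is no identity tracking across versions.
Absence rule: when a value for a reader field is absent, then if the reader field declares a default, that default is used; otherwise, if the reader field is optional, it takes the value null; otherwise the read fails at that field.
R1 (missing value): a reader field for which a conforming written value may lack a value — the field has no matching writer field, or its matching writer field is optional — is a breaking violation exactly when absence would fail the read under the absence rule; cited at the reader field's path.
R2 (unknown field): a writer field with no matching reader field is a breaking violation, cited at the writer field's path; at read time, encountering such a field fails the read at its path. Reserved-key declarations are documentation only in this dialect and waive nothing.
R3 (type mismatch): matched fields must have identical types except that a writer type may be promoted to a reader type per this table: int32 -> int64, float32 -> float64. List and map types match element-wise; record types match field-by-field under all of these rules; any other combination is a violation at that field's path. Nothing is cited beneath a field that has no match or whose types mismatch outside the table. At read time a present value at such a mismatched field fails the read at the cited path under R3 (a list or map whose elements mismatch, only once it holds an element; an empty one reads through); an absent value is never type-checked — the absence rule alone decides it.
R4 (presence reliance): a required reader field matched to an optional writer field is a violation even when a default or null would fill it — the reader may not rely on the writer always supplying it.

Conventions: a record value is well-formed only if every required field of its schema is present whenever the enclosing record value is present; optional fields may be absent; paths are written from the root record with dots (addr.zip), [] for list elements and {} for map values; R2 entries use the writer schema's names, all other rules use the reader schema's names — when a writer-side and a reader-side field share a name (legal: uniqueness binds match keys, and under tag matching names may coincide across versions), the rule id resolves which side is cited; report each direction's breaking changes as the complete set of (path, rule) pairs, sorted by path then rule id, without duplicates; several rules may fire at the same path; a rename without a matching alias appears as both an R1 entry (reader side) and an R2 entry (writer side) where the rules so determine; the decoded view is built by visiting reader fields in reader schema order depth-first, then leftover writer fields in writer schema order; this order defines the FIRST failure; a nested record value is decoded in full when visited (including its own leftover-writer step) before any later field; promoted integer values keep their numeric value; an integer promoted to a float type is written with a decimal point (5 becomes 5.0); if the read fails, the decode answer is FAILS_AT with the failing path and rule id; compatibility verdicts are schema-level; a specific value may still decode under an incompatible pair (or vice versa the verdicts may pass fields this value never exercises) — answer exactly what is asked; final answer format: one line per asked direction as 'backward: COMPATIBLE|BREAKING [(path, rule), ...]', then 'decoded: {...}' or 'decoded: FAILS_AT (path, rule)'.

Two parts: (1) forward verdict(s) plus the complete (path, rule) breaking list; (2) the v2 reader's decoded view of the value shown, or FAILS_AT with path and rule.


forward: COMPATIBLE []; decoded: {"payload": 0x00, "checksum": 0xC0DE, "owner": "delta", "country": "gamma", "verified": true, "latitude": 10.0}

arrows below run writer -> reader for Shipment
forward pass over Shipment, reader schema v1, writer schema v2:
  payload: bytes -> bytes, writer optional; from payload
  avatar: bytes -> bytes, writer required; from checksum
  owner: string -> string, writer optional; from owner
  country: string -> string, writer required; from country
  primary: bool -> bool, writer required; from verified
  latitude: float32 -> float32, writer optional; from latitude
  nothing fires on Shipment: forward is COMPATIBLE
decode (reader v2):
  payload := 0x00
  checksum := 0xC0DE (from writer avatar)
  owner := "delta"
  country := "gamma"
  verified := true (from writer primary)
  latitude := 10.0 (no value, default fills)
  => decoded: {"payload": 0x00, "checksum": 0xC0DE, "owner": "delta", "country": "gamma", "verified": true, "latitude": 10.0}
the rest of the Shipment diff is inert for this question:
  field country in record Shipment: optional changed to required -> its effect on Shipment is confined to the backward direction, not asked


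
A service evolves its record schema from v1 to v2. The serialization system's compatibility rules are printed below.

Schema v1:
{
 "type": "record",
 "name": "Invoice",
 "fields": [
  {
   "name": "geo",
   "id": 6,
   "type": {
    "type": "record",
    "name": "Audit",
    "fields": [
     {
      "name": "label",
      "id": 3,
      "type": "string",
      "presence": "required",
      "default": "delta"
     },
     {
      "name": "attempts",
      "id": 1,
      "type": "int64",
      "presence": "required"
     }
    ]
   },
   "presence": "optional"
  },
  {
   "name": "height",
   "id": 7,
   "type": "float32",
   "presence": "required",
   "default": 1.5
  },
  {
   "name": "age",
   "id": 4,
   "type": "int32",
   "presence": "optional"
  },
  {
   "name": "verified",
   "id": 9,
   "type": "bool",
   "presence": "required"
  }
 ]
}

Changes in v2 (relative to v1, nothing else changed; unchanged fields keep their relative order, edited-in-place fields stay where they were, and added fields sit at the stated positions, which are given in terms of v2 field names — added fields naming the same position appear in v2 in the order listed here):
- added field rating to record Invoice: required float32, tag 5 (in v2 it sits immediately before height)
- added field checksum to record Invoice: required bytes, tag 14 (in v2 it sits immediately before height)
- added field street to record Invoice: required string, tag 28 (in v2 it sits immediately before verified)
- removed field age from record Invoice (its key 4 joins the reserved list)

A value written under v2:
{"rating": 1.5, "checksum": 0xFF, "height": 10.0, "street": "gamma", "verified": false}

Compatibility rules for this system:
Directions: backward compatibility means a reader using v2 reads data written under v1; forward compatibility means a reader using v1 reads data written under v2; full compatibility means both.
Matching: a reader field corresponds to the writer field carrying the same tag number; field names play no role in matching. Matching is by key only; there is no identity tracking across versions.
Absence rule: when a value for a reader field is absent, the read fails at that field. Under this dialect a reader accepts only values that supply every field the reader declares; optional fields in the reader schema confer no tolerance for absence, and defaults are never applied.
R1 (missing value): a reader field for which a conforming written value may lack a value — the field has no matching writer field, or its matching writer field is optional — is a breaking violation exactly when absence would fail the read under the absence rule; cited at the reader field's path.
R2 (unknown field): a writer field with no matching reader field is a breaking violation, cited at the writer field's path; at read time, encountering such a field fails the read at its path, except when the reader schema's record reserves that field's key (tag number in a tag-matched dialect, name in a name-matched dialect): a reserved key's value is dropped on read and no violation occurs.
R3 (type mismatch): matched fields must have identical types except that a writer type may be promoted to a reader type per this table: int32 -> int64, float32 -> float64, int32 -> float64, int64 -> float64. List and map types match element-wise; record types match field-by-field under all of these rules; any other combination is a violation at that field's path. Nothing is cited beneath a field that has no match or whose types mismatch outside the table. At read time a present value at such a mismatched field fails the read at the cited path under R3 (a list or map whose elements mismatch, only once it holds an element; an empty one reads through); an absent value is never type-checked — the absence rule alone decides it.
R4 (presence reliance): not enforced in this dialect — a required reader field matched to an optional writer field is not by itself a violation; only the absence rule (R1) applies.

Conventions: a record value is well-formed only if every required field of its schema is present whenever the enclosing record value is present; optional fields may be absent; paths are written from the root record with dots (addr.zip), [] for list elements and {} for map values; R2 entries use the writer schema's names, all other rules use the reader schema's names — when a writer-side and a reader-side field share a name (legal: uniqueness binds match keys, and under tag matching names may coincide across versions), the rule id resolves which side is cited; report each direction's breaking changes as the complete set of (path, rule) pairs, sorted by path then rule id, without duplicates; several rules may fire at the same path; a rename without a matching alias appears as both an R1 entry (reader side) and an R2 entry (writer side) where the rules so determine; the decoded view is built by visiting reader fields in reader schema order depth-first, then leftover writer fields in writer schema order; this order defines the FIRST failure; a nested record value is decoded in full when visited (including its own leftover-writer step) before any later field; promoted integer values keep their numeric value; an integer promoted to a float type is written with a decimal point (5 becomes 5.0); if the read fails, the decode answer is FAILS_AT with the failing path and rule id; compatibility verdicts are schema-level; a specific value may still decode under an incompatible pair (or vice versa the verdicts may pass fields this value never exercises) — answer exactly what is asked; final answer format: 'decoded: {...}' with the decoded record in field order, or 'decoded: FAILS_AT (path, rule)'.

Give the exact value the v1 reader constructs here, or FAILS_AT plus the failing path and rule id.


decoded: FAILS_AT (geo, R1)

each type pair in Invoice: writer, then reader
decoding the Invoice value with the v1 reader:
  read fails at geo under R1 (no fill)
  => FAILS_AT (geo, R1)
checking off the Invoice differences that do not matter here:
  added field rating to record Invoice: required float32, tag 5 (in v2 it sits immediately before height) -> schema-level compatibility only; this Invoice value's decode is unchanged
  added field checksum to record Invoice: required bytes, tag 14 (in v2 it sits immediately before height) -> schema-level compatibility only; this Invoice value's decode is unchanged
  added field street to record Invoice: required string, tag 28 (in v2 it sits immediately before verified) -> schema-level compatibility only; this Invoice value's decode is unchanged
  removed field age from record Invoice (its key 4 joins the reserved list) -> schema-level compatibility only; this Invoice value's decode is unchanged


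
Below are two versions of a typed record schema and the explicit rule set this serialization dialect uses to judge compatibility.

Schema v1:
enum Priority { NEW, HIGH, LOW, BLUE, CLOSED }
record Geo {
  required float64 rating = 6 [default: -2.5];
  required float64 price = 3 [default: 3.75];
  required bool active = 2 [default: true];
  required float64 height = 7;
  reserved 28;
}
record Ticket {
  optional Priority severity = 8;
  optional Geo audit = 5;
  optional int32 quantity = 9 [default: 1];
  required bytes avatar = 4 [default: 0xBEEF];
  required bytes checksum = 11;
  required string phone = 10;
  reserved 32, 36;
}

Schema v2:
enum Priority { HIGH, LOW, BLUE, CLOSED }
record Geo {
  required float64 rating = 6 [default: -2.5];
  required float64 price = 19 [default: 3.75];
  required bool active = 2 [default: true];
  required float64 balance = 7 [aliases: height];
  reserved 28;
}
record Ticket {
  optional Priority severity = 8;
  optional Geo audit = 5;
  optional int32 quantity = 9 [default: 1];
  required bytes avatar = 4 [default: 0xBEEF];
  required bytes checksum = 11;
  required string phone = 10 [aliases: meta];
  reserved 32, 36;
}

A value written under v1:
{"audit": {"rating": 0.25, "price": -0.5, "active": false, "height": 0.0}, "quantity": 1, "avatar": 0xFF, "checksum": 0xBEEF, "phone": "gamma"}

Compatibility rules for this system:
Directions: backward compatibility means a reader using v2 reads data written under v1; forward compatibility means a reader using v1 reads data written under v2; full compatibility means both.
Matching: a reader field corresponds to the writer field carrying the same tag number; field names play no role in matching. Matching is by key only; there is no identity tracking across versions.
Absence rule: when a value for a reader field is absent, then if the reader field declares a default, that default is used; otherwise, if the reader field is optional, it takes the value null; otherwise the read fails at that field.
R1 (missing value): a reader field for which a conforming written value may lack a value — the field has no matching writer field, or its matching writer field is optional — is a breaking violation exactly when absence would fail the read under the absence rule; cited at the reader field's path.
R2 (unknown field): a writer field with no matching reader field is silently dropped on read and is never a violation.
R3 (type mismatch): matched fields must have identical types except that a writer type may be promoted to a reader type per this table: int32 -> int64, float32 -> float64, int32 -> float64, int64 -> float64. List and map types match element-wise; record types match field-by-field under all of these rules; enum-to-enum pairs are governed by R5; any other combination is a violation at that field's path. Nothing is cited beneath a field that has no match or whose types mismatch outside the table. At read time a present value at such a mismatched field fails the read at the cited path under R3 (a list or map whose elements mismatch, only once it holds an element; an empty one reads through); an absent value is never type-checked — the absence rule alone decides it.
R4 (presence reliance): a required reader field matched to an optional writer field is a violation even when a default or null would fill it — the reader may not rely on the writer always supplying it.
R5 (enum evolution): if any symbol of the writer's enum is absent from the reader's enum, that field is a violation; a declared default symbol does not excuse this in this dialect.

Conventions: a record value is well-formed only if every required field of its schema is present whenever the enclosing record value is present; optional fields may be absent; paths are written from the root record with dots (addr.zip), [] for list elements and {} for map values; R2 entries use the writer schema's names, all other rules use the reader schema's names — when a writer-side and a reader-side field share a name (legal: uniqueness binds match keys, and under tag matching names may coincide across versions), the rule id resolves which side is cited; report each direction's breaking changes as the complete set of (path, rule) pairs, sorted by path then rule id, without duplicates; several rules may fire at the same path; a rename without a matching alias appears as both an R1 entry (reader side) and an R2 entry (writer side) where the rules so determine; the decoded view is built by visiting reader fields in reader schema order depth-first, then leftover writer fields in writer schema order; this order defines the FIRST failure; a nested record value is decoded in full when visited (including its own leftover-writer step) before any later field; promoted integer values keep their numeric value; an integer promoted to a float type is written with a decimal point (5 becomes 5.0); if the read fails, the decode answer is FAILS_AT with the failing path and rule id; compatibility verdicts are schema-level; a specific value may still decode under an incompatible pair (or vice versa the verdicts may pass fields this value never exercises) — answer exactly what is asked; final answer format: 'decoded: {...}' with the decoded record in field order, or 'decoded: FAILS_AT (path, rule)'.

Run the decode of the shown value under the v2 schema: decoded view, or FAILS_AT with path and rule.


decoded: {"severity": null, "audit": {"rating": 0.25, "price": 3.75, "active": false, "balance": 0.0}, "quantity": 1, "avatar": 0xFF, "checksum": 0xBEEF, "phone": "gamma"}

the writer's type comes first in each Ticket pair
migrating the Ticket value to v2:
  severity := null (not supplied -> null)
  audit.rating := 0.25
  audit.price := 3.75 (no value, default fills)
  audit.active := false
  audit.balance := 0.0 (from writer height)
  writer audit.price: unmatched, discarded
  quantity := 1
  avatar := 0xFF
  checksum := 0xBEEF
  phone := "gamma"
  => decoded: {"severity": null, "audit": {"rating": 0.25, "price": 3.75, "active": false, "balance": 0.0}, "quantity": 1, "avatar": 0xFF, "checksum": 0xBEEF, "phone": "gamma"}
remaining Ticket differences; none change what is asked:
  enum Priority (field severity in record Ticket): symbol NEW removed -> schema-level compatibility only; this Ticket value's decode is unchanged


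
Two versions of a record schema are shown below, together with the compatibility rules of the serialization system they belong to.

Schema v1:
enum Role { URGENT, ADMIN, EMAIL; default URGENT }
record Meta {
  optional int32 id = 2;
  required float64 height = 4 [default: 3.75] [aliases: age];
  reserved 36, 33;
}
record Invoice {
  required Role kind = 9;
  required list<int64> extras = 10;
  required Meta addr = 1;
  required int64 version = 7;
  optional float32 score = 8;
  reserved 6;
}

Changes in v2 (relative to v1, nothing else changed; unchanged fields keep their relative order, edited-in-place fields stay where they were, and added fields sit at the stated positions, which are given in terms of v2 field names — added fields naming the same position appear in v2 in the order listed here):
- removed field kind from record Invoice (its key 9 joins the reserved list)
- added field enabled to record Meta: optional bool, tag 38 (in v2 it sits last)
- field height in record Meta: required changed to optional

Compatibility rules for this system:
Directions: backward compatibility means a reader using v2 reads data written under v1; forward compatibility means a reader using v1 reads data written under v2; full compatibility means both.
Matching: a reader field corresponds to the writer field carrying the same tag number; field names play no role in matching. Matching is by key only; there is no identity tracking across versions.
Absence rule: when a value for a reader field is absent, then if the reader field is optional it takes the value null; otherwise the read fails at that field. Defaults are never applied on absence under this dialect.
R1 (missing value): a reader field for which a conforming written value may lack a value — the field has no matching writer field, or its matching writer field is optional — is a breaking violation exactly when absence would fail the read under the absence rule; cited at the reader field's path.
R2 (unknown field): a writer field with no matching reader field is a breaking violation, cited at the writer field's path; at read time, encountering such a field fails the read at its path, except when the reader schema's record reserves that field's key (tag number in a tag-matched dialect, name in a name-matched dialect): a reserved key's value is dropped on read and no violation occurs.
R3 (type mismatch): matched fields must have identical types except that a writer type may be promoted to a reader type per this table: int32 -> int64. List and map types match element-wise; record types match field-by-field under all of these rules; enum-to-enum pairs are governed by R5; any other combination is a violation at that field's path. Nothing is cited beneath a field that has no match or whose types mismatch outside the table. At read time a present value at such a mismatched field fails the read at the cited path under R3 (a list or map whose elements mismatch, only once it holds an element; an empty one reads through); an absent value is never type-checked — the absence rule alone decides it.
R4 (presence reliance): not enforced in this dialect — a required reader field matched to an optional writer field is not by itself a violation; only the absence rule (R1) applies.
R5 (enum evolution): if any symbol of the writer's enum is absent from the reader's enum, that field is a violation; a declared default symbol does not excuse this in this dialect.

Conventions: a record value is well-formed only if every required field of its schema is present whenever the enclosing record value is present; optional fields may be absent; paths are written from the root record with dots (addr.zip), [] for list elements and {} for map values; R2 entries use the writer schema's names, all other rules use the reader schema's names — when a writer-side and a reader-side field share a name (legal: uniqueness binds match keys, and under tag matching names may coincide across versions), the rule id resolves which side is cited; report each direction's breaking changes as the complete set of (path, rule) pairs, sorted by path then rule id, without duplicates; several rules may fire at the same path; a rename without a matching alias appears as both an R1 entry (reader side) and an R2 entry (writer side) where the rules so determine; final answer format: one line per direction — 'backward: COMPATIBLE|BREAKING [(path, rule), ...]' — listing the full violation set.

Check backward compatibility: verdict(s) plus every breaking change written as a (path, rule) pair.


backward: COMPATIBLE []

arrows below run writer -> reader for Invoice
backward for Invoice (reader v2, writer v1):
  extras: paired with writer extras (list<int64> -> list<int64>; writer required)
  addr: paired with writer addr (Meta -> Meta; writer required)
  version: paired with writer version (int64 -> int64; writer required)
  score: paired with writer score (float32 -> float32; writer optional)
  writer field kind has no reader counterpart
  addr.id: paired with writer addr.id (int32 -> int32; writer optional)
  addr.height: paired with writer addr.height (float64 -> float64; writer required)
  addr.enabled: no writer match
  => backward verdict for Invoice: COMPATIBLE, no violations
the other Invoice changes do not affect what is asked:
  removed field kind from record Invoice (its key 9 joins the reserved list) -> matters only for Invoice's forward compatibility — outside the asked direction
  added field enabled to record Meta: optional bool, tag 38 (in v2 it sits last) -> matters only for Invoice's forward compatibility — outside the asked direction
  field height in record Meta: required changed to optional -> matters only for Invoice's forward compatibility — outside the asked direction


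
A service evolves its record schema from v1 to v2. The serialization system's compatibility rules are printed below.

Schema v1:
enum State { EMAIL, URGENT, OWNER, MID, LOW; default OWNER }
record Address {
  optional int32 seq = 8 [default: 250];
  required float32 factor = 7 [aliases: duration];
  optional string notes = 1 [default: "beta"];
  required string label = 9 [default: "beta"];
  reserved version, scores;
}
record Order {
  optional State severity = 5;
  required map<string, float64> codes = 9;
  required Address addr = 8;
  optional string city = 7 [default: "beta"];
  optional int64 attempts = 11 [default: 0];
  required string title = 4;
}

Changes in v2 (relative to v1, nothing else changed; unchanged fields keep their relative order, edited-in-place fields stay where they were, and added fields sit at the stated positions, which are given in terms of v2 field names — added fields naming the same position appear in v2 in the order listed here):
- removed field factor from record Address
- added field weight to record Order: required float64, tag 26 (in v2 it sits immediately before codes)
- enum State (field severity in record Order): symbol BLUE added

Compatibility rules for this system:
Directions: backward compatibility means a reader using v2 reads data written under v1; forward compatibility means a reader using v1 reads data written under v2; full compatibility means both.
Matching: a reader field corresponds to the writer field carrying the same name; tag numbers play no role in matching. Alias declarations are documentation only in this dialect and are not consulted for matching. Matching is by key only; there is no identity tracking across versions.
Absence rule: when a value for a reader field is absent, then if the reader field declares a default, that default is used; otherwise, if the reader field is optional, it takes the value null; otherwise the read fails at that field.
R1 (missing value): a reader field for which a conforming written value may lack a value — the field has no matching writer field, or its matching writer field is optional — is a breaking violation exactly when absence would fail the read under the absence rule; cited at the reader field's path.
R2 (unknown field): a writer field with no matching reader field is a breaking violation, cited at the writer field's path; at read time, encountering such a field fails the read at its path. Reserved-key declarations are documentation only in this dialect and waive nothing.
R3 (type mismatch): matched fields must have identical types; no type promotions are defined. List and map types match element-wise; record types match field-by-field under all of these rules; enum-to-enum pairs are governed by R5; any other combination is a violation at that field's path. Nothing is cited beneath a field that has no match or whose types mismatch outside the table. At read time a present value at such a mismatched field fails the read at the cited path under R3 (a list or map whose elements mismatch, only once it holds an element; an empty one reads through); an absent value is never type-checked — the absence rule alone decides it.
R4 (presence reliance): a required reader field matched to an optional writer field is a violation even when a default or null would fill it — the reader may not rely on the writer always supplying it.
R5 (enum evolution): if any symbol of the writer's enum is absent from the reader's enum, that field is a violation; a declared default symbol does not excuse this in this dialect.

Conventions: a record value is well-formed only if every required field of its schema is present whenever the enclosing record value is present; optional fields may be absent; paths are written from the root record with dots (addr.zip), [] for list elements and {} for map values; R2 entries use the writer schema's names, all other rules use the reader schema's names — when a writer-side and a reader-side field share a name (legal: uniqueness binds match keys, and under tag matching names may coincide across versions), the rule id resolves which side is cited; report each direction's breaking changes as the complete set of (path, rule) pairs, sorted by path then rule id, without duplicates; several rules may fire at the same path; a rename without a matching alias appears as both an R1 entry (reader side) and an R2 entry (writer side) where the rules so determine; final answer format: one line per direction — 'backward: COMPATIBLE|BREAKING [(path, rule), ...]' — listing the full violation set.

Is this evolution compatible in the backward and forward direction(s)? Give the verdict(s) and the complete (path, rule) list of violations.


each type pair in Order: writer, then reader
backward for Order (reader v2, writer v1):
  writer optional, State -> State: reader severity maps from writer severity
  weight: no writer-side match
  writer required, map<string, float64> -> map<string, float64>: reader codes maps from writer codes
  writer required, Address -> Address: reader addr maps from writer addr
  writer optional, string -> string: reader city maps from writer city
  writer optional, int64 -> int64: reader attempts maps from writer attempts
  writer required, string -> string: reader title maps from writer title
  writer optional, int32 -> int32: reader addr.seq maps from writer addr.seq
  writer optional, string -> string: reader addr.notes maps from writer addr.notes
  writer required, string -> string: reader addr.label maps from writer addr.label
  writer field addr.factor has no reader counterpart
  rule R2 violated at addr.factor
  rule R1 violated at weight
  backward on Order therefore BREAKING (2)
forward for Order (reader v1, writer v2):
  writer optional, State -> State: reader severity maps from writer severity
  writer required, map<string, float64> -> map<string, float64>: reader codes maps from writer codes
  writer required, Address -> Address: reader addr maps from writer addr
  writer optional, string -> string: reader city maps from writer city
  writer optional, int64 -> int64: reader attempts maps from writer attempts
  writer required, string -> string: reader title maps from writer title
  writer field weight has no reader counterpart
  writer optional, int32 -> int32: reader addr.seq maps from writer addr.seq
  addr.factor: no writer-side match
  writer optional, string -> string: reader addr.notes maps from writer addr.notes
  writer required, string -> string: reader addr.label maps from writer addr.label
  rule R1 violated at addr.factor
  rule R5 violated at severity
  rule R2 violated at weight
  forward on Order therefore BREAKING (3)

backward: BREAKING [(addr.factor, R2), (weight, R1)]; forward: BREAKING [(addr.factor, R1), (severity, R5), (weight, R2)]


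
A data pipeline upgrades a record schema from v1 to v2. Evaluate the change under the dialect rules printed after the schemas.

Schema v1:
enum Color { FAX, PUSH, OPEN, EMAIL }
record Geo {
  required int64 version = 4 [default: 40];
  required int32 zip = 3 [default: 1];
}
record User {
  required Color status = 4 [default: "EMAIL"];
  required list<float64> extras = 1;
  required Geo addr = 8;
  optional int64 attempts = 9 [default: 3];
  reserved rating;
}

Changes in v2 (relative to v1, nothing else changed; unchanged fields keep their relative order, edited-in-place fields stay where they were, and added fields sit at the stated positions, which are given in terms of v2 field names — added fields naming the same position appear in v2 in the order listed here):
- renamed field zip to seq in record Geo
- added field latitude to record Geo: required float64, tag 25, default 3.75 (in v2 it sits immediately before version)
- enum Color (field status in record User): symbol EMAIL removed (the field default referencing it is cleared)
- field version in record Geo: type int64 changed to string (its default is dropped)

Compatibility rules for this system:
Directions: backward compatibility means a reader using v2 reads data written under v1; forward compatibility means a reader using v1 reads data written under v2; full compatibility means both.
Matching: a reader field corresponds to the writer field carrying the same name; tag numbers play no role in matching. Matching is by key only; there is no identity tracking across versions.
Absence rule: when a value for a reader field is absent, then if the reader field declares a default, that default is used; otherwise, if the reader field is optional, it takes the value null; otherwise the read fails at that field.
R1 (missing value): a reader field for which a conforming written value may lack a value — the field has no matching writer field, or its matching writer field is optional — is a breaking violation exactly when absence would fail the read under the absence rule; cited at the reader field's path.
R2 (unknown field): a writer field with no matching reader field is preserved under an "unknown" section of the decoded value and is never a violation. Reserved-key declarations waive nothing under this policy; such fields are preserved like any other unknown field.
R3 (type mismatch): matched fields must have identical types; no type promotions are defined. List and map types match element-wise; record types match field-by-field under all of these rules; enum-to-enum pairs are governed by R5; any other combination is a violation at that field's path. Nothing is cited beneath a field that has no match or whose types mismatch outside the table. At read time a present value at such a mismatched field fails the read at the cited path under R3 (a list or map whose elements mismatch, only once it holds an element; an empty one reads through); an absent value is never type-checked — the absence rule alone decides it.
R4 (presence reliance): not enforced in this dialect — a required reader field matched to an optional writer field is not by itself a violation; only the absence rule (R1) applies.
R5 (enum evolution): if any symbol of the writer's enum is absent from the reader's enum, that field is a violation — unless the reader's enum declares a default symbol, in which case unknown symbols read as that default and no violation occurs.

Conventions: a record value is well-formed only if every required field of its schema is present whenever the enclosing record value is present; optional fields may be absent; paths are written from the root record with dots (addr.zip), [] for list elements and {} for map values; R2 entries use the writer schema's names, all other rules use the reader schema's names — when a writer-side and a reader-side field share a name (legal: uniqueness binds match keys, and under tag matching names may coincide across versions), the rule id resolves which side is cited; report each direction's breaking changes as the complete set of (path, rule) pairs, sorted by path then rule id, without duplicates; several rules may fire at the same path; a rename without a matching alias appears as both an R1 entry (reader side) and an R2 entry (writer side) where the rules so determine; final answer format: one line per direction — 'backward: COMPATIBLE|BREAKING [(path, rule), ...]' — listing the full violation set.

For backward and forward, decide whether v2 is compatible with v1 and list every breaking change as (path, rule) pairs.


arrows below run writer -> reader for User
backward on User — v2 reading data written by v1:
  writer required, Color -> Color: reader status maps from writer status
  writer required, list<float64> -> list<float64>: reader extras maps from writer extras
  writer required, Geo -> Geo: reader addr maps from writer addr
  writer optional, int64 -> int64: reader attempts maps from writer attempts
  addr.latitude has no writer counterpart
  writer required, int64 -> string: reader addr.version maps from writer addr.version
  addr.seq has no writer counterpart
  writer field addr.zip has no reader counterpart
  violation R3 at addr.version
  violation R5 at status
  => backward verdict for User: BREAKING, 2 violation(s)
forward on User — v1 reading data written by v2:
  writer required, Color -> Color: reader status maps from writer status
  writer required, list<float64> -> list<float64>: reader extras maps from writer extras
  writer required, Geo -> Geo: reader addr maps from writer addr
  writer optional, int64 -> int64: reader attempts maps from writer attempts
  writer required, string -> int64: reader addr.version maps from writer addr.version
  addr.zip has no writer counterpart
  writer field addr.latitude has no reader counterpart
  writer field addr.seq has no reader counterpart
  violation R3 at addr.version
  => forward verdict for User: BREAKING, 1 violation(s)

backward: BREAKING [(addr.version, R3), (status, R5)]; forward: BREAKING [(addr.version, R3)]


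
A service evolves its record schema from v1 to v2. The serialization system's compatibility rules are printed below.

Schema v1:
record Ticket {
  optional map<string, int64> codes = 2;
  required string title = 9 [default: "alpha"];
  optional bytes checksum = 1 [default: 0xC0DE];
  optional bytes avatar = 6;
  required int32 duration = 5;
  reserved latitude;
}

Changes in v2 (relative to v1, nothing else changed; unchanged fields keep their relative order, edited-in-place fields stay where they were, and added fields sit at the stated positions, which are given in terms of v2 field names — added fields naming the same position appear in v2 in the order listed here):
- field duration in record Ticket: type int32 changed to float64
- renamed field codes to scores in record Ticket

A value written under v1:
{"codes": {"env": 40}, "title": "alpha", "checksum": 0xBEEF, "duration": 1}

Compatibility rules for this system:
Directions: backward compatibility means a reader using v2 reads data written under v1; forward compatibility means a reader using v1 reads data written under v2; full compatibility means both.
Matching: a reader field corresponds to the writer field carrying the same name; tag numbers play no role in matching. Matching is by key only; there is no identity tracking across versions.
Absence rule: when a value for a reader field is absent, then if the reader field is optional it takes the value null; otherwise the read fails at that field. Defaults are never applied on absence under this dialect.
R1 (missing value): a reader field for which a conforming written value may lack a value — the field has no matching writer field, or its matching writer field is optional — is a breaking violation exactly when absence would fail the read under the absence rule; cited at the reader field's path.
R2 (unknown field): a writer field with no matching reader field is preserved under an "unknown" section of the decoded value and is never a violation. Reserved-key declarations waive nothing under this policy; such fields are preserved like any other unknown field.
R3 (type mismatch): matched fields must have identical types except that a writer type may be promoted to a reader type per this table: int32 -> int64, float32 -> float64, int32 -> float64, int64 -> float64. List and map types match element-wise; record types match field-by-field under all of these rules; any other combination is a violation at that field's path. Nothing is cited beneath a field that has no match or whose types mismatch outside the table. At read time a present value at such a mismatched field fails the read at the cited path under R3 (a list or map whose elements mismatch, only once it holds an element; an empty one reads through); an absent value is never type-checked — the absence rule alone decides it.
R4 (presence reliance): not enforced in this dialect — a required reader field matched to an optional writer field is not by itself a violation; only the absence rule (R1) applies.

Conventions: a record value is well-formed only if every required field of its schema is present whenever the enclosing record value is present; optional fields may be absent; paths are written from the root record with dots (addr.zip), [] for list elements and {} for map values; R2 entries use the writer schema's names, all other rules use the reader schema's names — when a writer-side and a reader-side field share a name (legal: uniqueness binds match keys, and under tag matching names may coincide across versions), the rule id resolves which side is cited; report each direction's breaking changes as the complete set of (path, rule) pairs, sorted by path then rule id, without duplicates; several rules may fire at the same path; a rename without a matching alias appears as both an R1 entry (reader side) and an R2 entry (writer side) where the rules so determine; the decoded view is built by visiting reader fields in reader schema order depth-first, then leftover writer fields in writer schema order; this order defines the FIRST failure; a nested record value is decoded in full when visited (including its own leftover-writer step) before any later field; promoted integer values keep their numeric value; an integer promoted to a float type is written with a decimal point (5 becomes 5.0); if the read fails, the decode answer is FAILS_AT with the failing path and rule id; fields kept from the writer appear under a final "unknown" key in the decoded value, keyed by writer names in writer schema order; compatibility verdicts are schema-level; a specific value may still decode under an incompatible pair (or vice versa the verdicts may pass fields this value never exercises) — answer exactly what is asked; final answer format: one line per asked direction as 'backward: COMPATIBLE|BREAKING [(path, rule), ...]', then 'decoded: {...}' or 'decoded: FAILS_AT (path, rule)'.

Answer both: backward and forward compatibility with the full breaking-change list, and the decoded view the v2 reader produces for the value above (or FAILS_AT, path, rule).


backward: COMPATIBLE []; forward: BREAKING [(duration, R3)]; decoded: {"scores": null, "title": "alpha", "checksum": 0xBEEF, "avatar": null, "duration": 1.0, "unknown": {"codes": {"env": 40}}}

in Ticket below, arrows point writer -> reader
backward analysis of Ticket with v2 as reader and v1 as writer:
  scores has no writer counterpart
  title: string -> string, writer required; from title
  checksum: bytes -> bytes, writer optional; from checksum
  avatar: bytes -> bytes, writer optional; from avatar
  duration: int32 -> float64, writer required; from duration
  leftover writer field: codes
  => no violations; backward on Ticket: COMPATIBLE
forward analysis of Ticket with v1 as reader and v2 as writer:
  codes has no writer counterpart
  title: string -> string, writer required; from title
  checksum: bytes -> bytes, writer optional; from checksum
  avatar: bytes -> bytes, writer optional; from avatar
  duration: float64 -> int32, writer required; from duration
  leftover writer field: scores
  breaking: (duration, R3)
  => forward: BREAKING (1)
decode walk for Ticket under reader schema v2:
  scores := null (not supplied -> null)
  title := "alpha"
  checksum := 0xBEEF
  avatar := null (not supplied -> null)
  duration := 1.0 (int32 -> float64)
  writer codes: kept under "unknown"
  => decoded: {"scores": null, "title": "alpha", "checksum": 0xBEEF, "avatar": null, "duration": 1.0, "unknown": {"codes": {"env": 40}}}
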